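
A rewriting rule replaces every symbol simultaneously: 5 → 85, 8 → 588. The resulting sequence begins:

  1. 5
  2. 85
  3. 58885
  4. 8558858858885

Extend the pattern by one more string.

φ(8558858858885) expands symbol-by-symbol to 588 85 85 588 588 85 588 588 85 588 588 588 85; joining the 13 pieces gives the next term.

5888585588588855885888558858858885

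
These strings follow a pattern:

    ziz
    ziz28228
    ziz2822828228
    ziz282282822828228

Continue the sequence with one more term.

ziz28228282282822828228

Every step adds 28228 to the end: s(k+1) = s(k)·28228.
So the next term is ziz282282822828228·28228.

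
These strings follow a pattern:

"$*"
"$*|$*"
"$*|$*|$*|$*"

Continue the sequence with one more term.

s(k+1) = s(k)·|·s(k) — each term doubles the last with '|' between the halves.
Doubling $*|$*|$*|$* with '|' between the halves:

$*|$*|$*|$*|$*|$*|$*|$*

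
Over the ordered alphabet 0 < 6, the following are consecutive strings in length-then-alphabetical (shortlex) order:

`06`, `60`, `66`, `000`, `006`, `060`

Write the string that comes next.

Treat 060 as a base-2 numeral over the given alphabet and add one, carrying through any trailing 6's.

066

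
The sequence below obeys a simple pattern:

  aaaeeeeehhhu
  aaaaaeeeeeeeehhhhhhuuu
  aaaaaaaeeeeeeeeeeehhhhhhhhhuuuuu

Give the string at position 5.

The n-th term is 2n+1 a's then 3n+2 e's then 3n h's then 2n-1 u's (n = 1, 2, …).
For term 5, n = 5, so the run lengths are 11, 17, 15, 9.

aaaaaaaaaaaeeeeeeeeeeeeeeeeehhhhhhhhhhhhhhhuuuuuuuuu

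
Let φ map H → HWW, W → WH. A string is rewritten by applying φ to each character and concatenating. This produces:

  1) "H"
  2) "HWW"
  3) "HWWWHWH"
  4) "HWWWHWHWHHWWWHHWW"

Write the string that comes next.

Applying the rule to each of the 17 symbols of HWWWHWHWHHWWWHHWW gives the pieces HWW WH WH WH HWW WH HWW WH HWW HWW WH WH WH HWW HWW WH WH, which concatenate to the answer.

HWWWHWHWHHWWWHHWWWHHWWHWWWHWHWHHWWHWWWHWH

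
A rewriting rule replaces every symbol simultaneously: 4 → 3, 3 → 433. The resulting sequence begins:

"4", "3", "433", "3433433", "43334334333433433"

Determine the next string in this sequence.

34334334333433433343343343334334333433433

Applying the rule to each of the 17 symbols of 43334334333433433 gives the pieces 3 433 433 433 3 433 433 3 433 433 433 3 433 433 3 433 433, which concatenate to the answer.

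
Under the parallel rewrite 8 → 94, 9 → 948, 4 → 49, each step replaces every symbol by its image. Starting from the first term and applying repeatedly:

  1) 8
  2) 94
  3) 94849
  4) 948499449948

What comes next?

94849944994894849499489484994

Expanding 948499449948: 9→948, 4→49, 8→94, 4→49, 9→948, 9→948, 4→49, 4→49, 9→948, 9→948, 4→49, 8→94. Concatenated: 948 49 94 49 948 948 49 49 948 948 49 94.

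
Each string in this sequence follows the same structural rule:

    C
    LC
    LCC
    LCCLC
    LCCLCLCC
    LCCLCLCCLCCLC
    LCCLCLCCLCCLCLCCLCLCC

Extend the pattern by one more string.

LCCLCLCCLCCLCLCCLCLCCLCCLCLCCLCCLC

Each term (from the third on) is the previous term followed by the one before it: term 3 = LC·C = LCC.
Continuing: LCCLCLCCLCCLCLCCLCLCC · LCCLCLCCLCCLC gives term 8.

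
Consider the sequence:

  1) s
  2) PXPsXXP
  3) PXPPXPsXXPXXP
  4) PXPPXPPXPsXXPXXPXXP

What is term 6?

PXPPXPPXPPXPPXPsXXPXXPXXPXXPXXP

s(k+1) = PXP·s(k)·XXP, so each term gains PXP as a prefix and XXP as a suffix.
From PXPPXPPXPsXXPXXPXXP, 2 further steps: PXPPXPPXPsXXPXXPXXP → PXPPXPPXPPXPsXXPXXPXXPXXP → (answer).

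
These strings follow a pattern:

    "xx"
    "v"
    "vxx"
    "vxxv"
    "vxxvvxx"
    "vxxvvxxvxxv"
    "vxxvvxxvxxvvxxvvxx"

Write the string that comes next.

vxxvvxxvxxvvxxvvxxvxxvvxxvxxv

Each term (from the third on) is the previous term followed by the one before it: term 3 = v·xx = vxx.
Continuing: vxxvvxxvxxvvxxvvxx · vxxvvxxvxxv gives term 8.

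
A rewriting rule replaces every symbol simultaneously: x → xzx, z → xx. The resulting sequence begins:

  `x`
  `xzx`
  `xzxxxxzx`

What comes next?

xzxxxxzxxzxxzxxzxxxxzx

Expanding xzxxxxzx: x→xzx, z→xx, x→xzx, x→xzx, x→xzx, x→xzx, z→xx, x→xzx. Concatenated: xzx xx xzx xzx xzx xzx xx xzx.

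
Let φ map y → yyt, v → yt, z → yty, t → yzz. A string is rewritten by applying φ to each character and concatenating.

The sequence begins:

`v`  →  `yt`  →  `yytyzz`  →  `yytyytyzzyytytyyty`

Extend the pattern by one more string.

Rewriting the 18 symbols of yytyytyzzyytytyyty one by one yields yyt yyt yzz yyt yyt yzz yyt yty yty yyt yyt yzz yyt yzz yyt yyt yzz yyt; concatenated:

yytyytyzzyytyytyzzyytytyytyyytyytyzzyytyzzyytyytyzzyyt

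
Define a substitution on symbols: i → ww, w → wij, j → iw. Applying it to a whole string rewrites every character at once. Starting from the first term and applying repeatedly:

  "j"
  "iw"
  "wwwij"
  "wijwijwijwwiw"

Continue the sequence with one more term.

Rewriting the 13 symbols of wijwijwijwwiw one by one yields wij ww iw wij ww iw wij ww iw wij wij ww wij; concatenated:

wijwwiwwijwwiwwijwwiwwijwijwwwij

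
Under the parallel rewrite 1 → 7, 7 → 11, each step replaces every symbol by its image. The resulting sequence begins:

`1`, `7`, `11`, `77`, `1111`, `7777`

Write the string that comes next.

Apply φ to 7777 symbol by symbol: 7→11, 7→11, 7→11, 7→11; joined: 11 11 11 11.

11111111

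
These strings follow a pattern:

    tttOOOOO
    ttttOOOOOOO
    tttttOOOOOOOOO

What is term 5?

Term n consists of n+1 t's, followed by 2n+1 O's, where the shown terms are n = 2, 3, 4.
Setting n = 6 gives 7, 13 characters in each block.

tttttttOOOOOOOOOOOOO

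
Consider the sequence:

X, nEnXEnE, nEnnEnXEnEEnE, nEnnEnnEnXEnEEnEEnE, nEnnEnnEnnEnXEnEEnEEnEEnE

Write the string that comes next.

Every step adds nEn to the front and EnE to the end of the previous string.
Applying this once more to nEnnEnnEnnEnXEnEEnEEnEEnE:

nEnnEnnEnnEnnEnXEnEEnEEnEEnEEnE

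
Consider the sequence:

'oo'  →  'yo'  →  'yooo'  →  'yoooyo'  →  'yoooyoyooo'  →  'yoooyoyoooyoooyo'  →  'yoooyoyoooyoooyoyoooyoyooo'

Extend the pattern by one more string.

From term 3 onward, concatenate the last term with the second-to-last: yo·oo = yooo, yooo·yo = yoooyo, …
Continuing: yoooyoyoooyoooyoyoooyoyooo · yoooyoyoooyoooyo gives term 8.

yoooyoyoooyoooyoyoooyoyoooyoooyoyoooyoooyo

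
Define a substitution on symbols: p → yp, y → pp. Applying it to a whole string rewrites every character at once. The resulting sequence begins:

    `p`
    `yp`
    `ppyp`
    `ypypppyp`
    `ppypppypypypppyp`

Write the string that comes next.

Applying the rule to each of the 16 symbols of ppypppypypypppyp gives the pieces yp yp pp yp yp yp pp yp pp yp pp yp yp yp pp yp, which concatenate to the answer.

ypypppypypypppypppypppypypypppyp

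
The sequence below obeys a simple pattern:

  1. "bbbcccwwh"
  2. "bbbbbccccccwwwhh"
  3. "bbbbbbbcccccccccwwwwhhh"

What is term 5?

The n-th term is 2n+1 b's then 3n c's then n+1 w's then n h's (n = 1, 2, …).
At n = 5 the blocks have lengths 11, 15, 6, 5.

bbbbbbbbbbbcccccccccccccccwwwwwwhhhhh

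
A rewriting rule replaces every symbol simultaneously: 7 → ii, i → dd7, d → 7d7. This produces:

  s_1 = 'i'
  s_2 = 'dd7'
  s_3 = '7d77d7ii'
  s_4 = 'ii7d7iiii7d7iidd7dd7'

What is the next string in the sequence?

Applying the rule to each of the 20 symbols of ii7d7iiii7d7iidd7dd7 gives the pieces dd7 dd7 ii 7d7 ii dd7 dd7 dd7 dd7 ii 7d7 ii dd7 dd7 7d7 7d7 ii 7d7 7d7 ii, which concatenate to the answer.

dd7dd7ii7d7iidd7dd7dd7dd7ii7d7iidd7dd77d77d7ii7d77d7ii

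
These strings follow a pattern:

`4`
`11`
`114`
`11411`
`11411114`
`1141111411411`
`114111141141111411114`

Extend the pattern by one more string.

1141111411411114111141141111411411

Each term (from the third on) is the previous term followed by the one before it: term 3 = 11·4 = 114.
Continuing: 114111141141111411114 · 1141111411411 gives term 8.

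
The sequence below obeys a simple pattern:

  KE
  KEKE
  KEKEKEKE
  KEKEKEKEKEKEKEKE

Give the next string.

Every step duplicates the string.
Doubling KEKEKEKEKEKEKEKE:

KEKEKEKEKEKEKEKEKEKEKEKEKEKEKEKE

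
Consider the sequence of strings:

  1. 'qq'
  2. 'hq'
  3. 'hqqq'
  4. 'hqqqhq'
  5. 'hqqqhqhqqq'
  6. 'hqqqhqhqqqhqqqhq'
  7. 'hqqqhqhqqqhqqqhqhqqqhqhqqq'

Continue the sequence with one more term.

This is a Fibonacci-style word recurrence s(k) = s(k−1)·s(k−2): e.g. hq·qq = hqqq.
Continuing: hqqqhqhqqqhqqqhqhqqqhqhqqq · hqqqhqhqqqhqqqhq gives term 8.

hqqqhqhqqqhqqqhqhqqqhqhqqqhqqqhqhqqqhqqqhq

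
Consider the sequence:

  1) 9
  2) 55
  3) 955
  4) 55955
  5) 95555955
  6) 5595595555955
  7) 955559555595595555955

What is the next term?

5595595555955955559555595595555955

This is a Fibonacci-style word recurrence s(k) = s(k−2)·s(k−1): e.g. 9·55 = 955.
So term 8 is 5595595555955·955559555595595555955.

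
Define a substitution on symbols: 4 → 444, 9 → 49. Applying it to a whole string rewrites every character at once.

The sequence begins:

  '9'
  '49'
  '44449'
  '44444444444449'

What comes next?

Applying the rule to each of the 14 symbols of 44444444444449 gives the pieces 444 444 444 444 444 444 444 444 444 444 444 444 444 49, which concatenate to the answer.

44444444444444444444444444444444444444449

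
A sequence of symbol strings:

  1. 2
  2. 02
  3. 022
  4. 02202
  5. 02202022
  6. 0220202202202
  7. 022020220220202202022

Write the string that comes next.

Each term (from the third on) is the previous term followed by the one before it: term 3 = 02·2 = 022.
The next term joins 022020220220202202022 and 0220202202202.

0220202202202022020220220202202202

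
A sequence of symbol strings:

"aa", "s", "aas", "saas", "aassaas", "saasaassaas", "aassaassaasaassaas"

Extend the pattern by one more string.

saasaassaasaassaassaasaassaas

From term 3 onward, concatenate the second-to-last term with the last: aa·s = aas, s·aas = saas, …
The next term joins saasaassaas and aassaassaasaassaas.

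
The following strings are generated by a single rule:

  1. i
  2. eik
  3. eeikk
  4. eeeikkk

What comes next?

s(k+1) = e·s(k)·k, so each term gains e as a prefix and k as a suffix.
One more step from eeeikkk gives the answer.

eeeeikkkk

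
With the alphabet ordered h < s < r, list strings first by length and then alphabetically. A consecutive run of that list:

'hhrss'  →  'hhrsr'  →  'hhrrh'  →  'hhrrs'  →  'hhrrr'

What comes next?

Treat hhrrr as a base-3 numeral over the given alphabet and add one, carrying through any trailing r's.

hshhh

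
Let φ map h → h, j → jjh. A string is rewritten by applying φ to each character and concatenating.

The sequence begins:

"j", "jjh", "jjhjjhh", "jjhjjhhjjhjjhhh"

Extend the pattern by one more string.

Rewriting the 15 symbols of jjhjjhhjjhjjhhh one by one yields jjh jjh h jjh jjh h h jjh jjh h jjh jjh h h h; concatenated:

jjhjjhhjjhjjhhhjjhjjhhjjhjjhhhh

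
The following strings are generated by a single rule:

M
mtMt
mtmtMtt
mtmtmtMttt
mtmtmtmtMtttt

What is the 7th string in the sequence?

Every step adds mt to the front and t to the end of the previous string.
From mtmtmtmtMtttt, 2 further steps: mtmtmtmtMtttt → mtmtmtmtmtMttttt → (answer).

mtmtmtmtmtmtMtttttt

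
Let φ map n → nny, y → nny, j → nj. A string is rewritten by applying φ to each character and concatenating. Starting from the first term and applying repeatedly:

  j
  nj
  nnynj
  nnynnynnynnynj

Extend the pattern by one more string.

nnynnynnynnynnynnynnynnynnynnynnynnynnynj

Replace each of the 14 characters of nnynnynnynnynj in place — nny nny nny nny nny nny nny nny nny nny nny nny nny nj — and concatenate.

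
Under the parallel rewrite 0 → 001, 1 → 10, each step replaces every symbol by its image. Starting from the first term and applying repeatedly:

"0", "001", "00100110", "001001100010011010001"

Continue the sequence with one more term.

0010011000100110100010010011000100110100011000100100110

Applying the rule to each of the 21 symbols of 001001100010011010001 gives the pieces 001 001 10 001 001 10 10 001 001 001 10 001 001 10 10 001 10 001 001 001 10, which concatenate to the answer.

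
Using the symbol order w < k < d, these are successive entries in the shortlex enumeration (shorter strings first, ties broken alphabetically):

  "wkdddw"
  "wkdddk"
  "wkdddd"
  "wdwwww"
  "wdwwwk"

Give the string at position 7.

wdwwkw

Stepping forward 2 times from wdwwwk: wdwwwk → wdwwwd, then the target.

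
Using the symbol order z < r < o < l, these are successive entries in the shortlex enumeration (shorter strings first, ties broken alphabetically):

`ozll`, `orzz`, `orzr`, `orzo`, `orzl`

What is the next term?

The successor of orzl increments the rightmost position that isn't already l and resets every position after it to z.

orrz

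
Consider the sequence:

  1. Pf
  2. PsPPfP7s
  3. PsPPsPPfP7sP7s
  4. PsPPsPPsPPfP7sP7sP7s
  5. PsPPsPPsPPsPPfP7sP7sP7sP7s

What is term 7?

Each term wraps the previous one in PsP on the left and P7s on the right.
From PsPPsPPsPPsPPfP7sP7sP7sP7s, 2 further steps: PsPPsPPsPPsPPfP7sP7sP7sP7s → PsPPsPPsPPsPPsPPfP7sP7sP7sP7sP7s → (answer).

PsPPsPPsPPsPPsPPsPPfP7sP7sP7sP7sP7sP7s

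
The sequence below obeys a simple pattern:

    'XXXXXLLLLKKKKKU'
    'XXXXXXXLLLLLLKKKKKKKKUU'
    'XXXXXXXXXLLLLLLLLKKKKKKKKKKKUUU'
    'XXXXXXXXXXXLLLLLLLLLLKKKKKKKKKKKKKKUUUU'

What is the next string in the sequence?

Term n consists of 2n+1 X's, followed by 2n L's, followed by 3n-1 K's, followed by n-1 U's, where the shown terms are n = 2, 3, 4, 5.
For the next term, n = 6, so the run lengths are 13, 12, 17, 5.

XXXXXXXXXXXXXLLLLLLLLLLLLKKKKKKKKKKKKKKKKKUUUUU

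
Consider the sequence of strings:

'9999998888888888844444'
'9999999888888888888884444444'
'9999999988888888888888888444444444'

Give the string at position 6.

9999999999988888888888888888888888888444444444444444

Each string has the form 9^{n+3} 8^{3n+2} 4^{2n-1}, where the shown terms are n = 3, 4, 5.
For term 6, n = 8, so the run lengths are 11, 26, 15.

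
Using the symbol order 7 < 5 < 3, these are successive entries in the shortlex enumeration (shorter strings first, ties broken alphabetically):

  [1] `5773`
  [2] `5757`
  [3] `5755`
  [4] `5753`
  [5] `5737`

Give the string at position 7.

5733

Continuing the enumeration 2 steps past 5737: 5737 → 5735 → (answer).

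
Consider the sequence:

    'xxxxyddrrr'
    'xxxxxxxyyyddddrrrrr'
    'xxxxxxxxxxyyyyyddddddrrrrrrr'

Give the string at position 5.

xxxxxxxxxxxxxxxxyyyyyyyyyddddddddddrrrrrrrrrrr

The n-th term is 3n+1 x's then 2n-1 y's then 2n d's then 2n+1 r's (n = 1, 2, …).
At n = 5 the blocks have lengths 16, 9, 10, 11.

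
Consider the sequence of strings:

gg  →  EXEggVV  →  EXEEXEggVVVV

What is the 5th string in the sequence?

EXEEXEEXEEXEggVVVVVVVV

Each term wraps the previous one in EXE on the left and VV on the right.
From EXEEXEggVVVV, 2 further steps: EXEEXEggVVVV → EXEEXEEXEggVVVVVV → (answer).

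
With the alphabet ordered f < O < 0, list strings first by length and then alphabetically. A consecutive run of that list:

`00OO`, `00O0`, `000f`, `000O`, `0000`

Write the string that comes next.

fffff

0000 is the last string of length 4, so the next is the first of length 5: f repeated 5 times.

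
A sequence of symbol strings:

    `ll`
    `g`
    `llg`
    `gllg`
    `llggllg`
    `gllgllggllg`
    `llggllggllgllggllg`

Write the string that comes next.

gllgllggllgllggllggllgllggllg

From term 3 onward, concatenate the second-to-last term with the last: ll·g = llg, g·llg = gllg, …
The next term joins gllgllggllg and llggllggllgllggllg.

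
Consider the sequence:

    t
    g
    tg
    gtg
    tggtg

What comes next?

From term 3 onward, concatenate the second-to-last term with the last: t·g = tg, g·tg = gtg, …
The next term joins gtg and tggtg.

gtgtggtg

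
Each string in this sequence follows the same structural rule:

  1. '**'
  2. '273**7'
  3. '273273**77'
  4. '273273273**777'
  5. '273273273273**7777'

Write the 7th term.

273273273273273273**777777

s(k+1) = 273·s(k)·7, so each term gains 273 as a prefix and 7 as a suffix.
From 273273273273**7777, 2 further steps: 273273273273**7777 → 273273273273273**77777 → (answer).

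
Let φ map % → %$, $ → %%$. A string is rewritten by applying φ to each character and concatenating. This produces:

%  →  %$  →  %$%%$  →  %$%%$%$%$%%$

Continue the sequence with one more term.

%$%%$%$%$%%$%$%%$%$%%$%$%$%%$

Apply φ to %$%%$%$%$%%$ symbol by symbol: %→%$, $→%%$, %→%$, %→%$, $→%%$, %→%$, $→%%$, %→%$, $→%%$, %→%$, %→%$, $→%%$; joined: %$ %%$ %$ %$ %%$ %$ %%$ %$ %%$ %$ %$ %%$.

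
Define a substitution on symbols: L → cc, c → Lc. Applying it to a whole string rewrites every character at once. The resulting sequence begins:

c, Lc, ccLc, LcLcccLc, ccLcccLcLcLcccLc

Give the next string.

Rewriting the 16 symbols of ccLcccLcLcLcccLc one by one yields Lc Lc cc Lc Lc Lc cc Lc cc Lc cc Lc Lc Lc cc Lc; concatenated:

LcLcccLcLcLcccLcccLcccLcLcLcccLc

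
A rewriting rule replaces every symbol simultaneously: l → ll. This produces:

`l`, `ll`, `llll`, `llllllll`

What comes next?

Rewriting each symbol of llllllll: l→ll, l→ll, l→ll, l→ll, l→ll, l→ll, l→ll, l→ll, which concatenates to ll ll ll ll ll ll ll ll.

llllllllllllllll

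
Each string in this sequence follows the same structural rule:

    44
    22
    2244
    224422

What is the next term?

From term 3 onward, concatenate the last term with the second-to-last: 22·44 = 2244, 2244·22 = 224422, …
The next term joins 224422 and 2244.

2244222244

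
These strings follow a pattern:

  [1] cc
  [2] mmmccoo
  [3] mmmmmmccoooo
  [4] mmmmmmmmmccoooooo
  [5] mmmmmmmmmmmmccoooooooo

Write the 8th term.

s(k+1) = mmm·s(k)·oo, so each term gains mmm as a prefix and oo as a suffix.
From mmmmmmmmmmmmccoooooooo, 3 further steps: mmmmmmmmmmmmccoooooooo → mmmmmmmmmmmmmmmccoooooooooo → mmmmmmmmmmmmmmmmmmccoooooooooooo → (answer).

mmmmmmmmmmmmmmmmmmmmmccoooooooooooooo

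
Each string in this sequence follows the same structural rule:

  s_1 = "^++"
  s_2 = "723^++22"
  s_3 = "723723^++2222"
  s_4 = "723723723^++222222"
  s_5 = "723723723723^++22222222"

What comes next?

723723723723723^++2222222222

Each term wraps the previous one in 723 on the left and 22 on the right.
One more step from 723723723723^++22222222 gives the answer.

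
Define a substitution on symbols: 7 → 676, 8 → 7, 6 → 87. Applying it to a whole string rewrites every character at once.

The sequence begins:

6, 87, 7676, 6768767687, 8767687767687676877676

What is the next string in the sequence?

76768767687767667687676877676876768776766768767687

Applying the rule to each of the 22 symbols of 8767687767687676877676 gives the pieces 7 676 87 676 87 7 676 676 87 676 87 7 676 87 676 87 7 676 676 87 676 87, which concatenate to the answer.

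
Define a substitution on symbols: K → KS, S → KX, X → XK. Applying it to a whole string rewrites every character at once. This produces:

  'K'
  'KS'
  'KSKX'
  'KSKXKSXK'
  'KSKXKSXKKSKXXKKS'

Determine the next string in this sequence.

KSKXKSXKKSKXXKKSKSKXKSXKXKKSKSKX

Applying the rule to each of the 16 symbols of KSKXKSXKKSKXXKKS gives the pieces KS KX KS XK KS KX XK KS KS KX KS XK XK KS KS KX, which concatenate to the answer.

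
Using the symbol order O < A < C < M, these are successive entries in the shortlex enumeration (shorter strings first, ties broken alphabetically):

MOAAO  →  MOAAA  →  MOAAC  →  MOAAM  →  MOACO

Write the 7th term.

Continuing the enumeration 2 steps past MOACO: MOACO → MOACA → (answer).

MOACC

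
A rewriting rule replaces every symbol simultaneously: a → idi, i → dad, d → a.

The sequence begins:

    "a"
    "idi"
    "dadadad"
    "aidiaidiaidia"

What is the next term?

ididadadadididadadadididadadadidi

φ(aidiaidiaidia) expands symbol-by-symbol to idi dad a dad idi dad a dad idi dad a dad idi; joining the 13 pieces gives the next term.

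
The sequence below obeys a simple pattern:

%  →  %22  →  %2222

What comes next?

Every step adds 22 to the end: s(k+1) = s(k)·22.
So the next term is %2222·22.

%222222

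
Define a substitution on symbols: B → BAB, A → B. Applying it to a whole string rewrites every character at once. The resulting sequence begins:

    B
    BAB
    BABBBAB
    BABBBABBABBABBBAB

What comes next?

Replace each of the 17 characters of BABBBABBABBABBBAB in place — BAB B BAB BAB BAB B BAB BAB B BAB BAB B BAB BAB BAB B BAB — and concatenate.

BABBBABBABBABBBABBABBBABBABBBABBABBABBBAB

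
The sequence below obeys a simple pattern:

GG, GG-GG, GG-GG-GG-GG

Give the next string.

Every step duplicates the string with '-' between the halves.
One more doubling of GG-GG-GG-GG gives the answer.

GG-GG-GG-GG-GG-GG-GG-GG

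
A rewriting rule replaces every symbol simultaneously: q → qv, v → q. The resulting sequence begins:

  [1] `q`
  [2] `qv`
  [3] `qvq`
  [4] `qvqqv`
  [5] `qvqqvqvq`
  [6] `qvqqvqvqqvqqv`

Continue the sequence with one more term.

Applying the rule to each of the 13 symbols of qvqqvqvqqvqqv gives the pieces qv q qv qv q qv q qv qv q qv qv q, which concatenate to the answer.

qvqqvqvqqvqqvqvqqvqvq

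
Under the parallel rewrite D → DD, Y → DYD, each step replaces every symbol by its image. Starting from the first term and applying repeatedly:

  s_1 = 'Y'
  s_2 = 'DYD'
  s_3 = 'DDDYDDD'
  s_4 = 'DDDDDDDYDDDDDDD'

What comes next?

Rewriting the 15 symbols of DDDDDDDYDDDDDDD one by one yields DD DD DD DD DD DD DD DYD DD DD DD DD DD DD DD; concatenated:

DDDDDDDDDDDDDDDYDDDDDDDDDDDDDDD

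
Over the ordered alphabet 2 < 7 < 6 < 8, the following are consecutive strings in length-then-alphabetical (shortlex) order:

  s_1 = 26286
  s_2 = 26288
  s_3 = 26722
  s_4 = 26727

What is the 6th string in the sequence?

Continuing the enumeration 2 steps past 26727: 26727 → 26726 → (answer).

26728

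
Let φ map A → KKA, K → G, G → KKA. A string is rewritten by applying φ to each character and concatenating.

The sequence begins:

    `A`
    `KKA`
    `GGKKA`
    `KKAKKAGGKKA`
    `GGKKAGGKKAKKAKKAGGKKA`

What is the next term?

Rewriting the 21 symbols of GGKKAGGKKAKKAKKAGGKKA one by one yields KKA KKA G G KKA KKA KKA G G KKA G G KKA G G KKA KKA KKA G G KKA; concatenated:

KKAKKAGGKKAKKAKKAGGKKAGGKKAGGKKAKKAKKAGGKKA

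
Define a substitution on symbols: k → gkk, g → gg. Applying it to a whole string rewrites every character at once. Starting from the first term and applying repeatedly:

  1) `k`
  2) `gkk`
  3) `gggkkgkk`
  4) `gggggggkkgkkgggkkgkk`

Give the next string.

Replace each of the 20 characters of gggggggkkgkkgggkkgkk in place — gg gg gg gg gg gg gg gkk gkk gg gkk gkk gg gg gg gkk gkk gg gkk gkk — and concatenate.

gggggggggggggggkkgkkgggkkgkkgggggggkkgkkgggkkgkk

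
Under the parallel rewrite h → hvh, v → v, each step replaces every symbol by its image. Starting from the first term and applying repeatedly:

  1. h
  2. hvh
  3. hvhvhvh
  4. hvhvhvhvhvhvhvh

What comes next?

hvhvhvhvhvhvhvhvhvhvhvhvhvhvhvh

Applying the rule to each of the 15 symbols of hvhvhvhvhvhvhvh gives the pieces hvh v hvh v hvh v hvh v hvh v hvh v hvh v hvh, which concatenate to the answer.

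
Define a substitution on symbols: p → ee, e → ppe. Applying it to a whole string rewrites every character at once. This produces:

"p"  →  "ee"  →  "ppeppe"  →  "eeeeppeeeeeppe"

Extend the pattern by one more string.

ppeppeppeppeeeeeppeppeppeppeppeeeeeppe

Replace each of the 14 characters of eeeeppeeeeeppe in place — ppe ppe ppe ppe ee ee ppe ppe ppe ppe ppe ee ee ppe — and concatenate.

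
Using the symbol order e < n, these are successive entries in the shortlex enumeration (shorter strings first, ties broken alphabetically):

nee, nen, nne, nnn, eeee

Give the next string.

Treat eeee as a base-2 numeral over the given alphabet and add one, carrying through any trailing n's.

eeen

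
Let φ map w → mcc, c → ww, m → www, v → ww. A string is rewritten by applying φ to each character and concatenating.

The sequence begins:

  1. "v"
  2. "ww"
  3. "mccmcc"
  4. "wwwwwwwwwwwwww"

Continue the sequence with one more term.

mccmccmccmccmccmccmccmccmccmccmccmccmccmcc

Applying the rule to each of the 14 symbols of wwwwwwwwwwwwww gives the pieces mcc mcc mcc mcc mcc mcc mcc mcc mcc mcc mcc mcc mcc mcc, which concatenate to the answer.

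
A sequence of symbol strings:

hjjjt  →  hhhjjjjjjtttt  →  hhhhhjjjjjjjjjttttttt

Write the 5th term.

Term n consists of 2n-1 h's, followed by 3n j's, followed by 3n-2 t's (n = 1, 2, …).
Setting n = 5 gives 9, 15, 13 characters in each block.

hhhhhhhhhjjjjjjjjjjjjjjjttttttttttttt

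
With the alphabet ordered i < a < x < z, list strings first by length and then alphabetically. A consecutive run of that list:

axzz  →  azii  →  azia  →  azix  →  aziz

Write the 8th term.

Advancing 3 positions from aziz through aziz → azai → azaa reaches term 8.

azax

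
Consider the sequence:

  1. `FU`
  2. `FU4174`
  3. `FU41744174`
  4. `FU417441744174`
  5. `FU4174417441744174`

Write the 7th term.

The strings grow by a fixed suffix 4174 each time.
From FU4174417441744174, 2 further steps: FU4174417441744174 → FU41744174417441744174 → (answer).

FU417441744174417441744174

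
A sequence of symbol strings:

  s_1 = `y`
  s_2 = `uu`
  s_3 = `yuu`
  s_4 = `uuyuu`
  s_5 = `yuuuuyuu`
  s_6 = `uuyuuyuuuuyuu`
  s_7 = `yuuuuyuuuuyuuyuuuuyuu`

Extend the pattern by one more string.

uuyuuyuuuuyuuyuuuuyuuuuyuuyuuuuyuu

This is a Fibonacci-style word recurrence s(k) = s(k−2)·s(k−1): e.g. y·uu = yuu.
So term 8 is uuyuuyuuuuyuu·yuuuuyuuuuyuuyuuuuyuu.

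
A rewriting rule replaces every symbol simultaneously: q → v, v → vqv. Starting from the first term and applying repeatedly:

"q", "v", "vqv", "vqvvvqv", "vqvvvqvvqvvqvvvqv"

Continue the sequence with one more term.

Rewriting the 17 symbols of vqvvvqvvqvvqvvvqv one by one yields vqv v vqv vqv vqv v vqv vqv v vqv vqv v vqv vqv vqv v vqv; concatenated:

vqvvvqvvqvvqvvvqvvqvvvqvvqvvvqvvqvvqvvvqv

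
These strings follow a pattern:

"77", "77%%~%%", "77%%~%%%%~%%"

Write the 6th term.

77%%~%%%%~%%%%~%%%%~%%%%~%%

Every step adds %%~%% to the end: s(k+1) = s(k)·%%~%%.
From 77%%~%%%%~%%, 3 further steps: 77%%~%%%%~%% → 77%%~%%%%~%%%%~%% → 77%%~%%%%~%%%%~%%%%~%% → (answer).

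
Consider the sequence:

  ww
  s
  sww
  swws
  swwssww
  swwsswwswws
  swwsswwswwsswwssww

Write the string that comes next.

swwsswwswwsswwsswwswwsswwswws

This is a Fibonacci-style word recurrence s(k) = s(k−1)·s(k−2): e.g. s·ww = sww.
So term 8 is swwsswwswwsswwssww·swwsswwswws.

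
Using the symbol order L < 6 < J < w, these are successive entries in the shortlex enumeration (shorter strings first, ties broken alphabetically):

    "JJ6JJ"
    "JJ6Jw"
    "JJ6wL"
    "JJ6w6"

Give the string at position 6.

JJ6ww

Stepping forward 2 times from JJ6w6: JJ6w6 → JJ6wJ, then the target.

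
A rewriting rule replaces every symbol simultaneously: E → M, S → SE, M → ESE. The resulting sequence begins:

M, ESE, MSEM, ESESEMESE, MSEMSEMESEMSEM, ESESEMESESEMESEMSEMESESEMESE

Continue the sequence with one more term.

Applying the rule to each of the 28 symbols of ESESEMESESEMESEMSEMESESEMESE gives the pieces M SE M SE M ESE M SE M SE M ESE M SE M ESE SE M ESE M SE M SE M ESE M SE M, which concatenate to the answer.

MSEMSEMESEMSEMSEMESEMSEMESESEMESEMSEMSEMESEMSEM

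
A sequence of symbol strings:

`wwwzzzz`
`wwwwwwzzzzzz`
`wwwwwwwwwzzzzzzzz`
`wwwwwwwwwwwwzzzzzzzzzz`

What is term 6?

Each string has the form w^{3n} z^{2n+2} (n = 1, 2, …).
For term 6, n = 6, so the run lengths are 18, 14.

wwwwwwwwwwwwwwwwwwzzzzzzzzzzzzzz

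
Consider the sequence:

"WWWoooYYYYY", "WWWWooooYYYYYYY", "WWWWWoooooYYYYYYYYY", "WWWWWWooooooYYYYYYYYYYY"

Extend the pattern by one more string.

WWWWWWWoooooooYYYYYYYYYYYYY

Each string has the form W^{n} o^{n} Y^{2n-1}, where the shown terms are n = 3, 4, 5, 6.
At n = 7 the blocks have lengths 7, 7, 13.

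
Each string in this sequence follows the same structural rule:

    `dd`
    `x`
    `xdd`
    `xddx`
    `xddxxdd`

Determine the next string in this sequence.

xddxxddxddx

From term 3 onward, concatenate the last term with the second-to-last: x·dd = xdd, xdd·x = xddx, …
So term 6 is xddxxdd·xddx.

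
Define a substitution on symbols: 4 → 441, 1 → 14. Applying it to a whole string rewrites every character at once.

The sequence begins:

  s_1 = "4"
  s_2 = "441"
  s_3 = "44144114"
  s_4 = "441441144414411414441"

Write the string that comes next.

4414411444144114144414414411444144114144411444144144114

Applying the rule to each of the 21 symbols of 441441144414411414441 gives the pieces 441 441 14 441 441 14 14 441 441 441 14 441 441 14 14 441 14 441 441 441 14, which concatenate to the answer.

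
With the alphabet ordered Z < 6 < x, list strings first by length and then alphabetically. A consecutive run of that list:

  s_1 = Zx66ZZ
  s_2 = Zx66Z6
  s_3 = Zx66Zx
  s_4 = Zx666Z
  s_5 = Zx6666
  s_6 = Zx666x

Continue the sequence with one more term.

The successor of Zx666x increments the rightmost position that isn't already x and resets every position after it to Z.

Zx66xZ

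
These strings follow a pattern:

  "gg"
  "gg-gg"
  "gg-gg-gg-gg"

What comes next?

gg-gg-gg-gg-gg-gg-gg-gg

s(k+1) = s(k)·-·s(k) — each term doubles the last with '-' between the halves.
One more doubling of gg-gg-gg-gg gives the answer.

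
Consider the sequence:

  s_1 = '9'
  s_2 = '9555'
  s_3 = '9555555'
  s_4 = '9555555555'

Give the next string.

Every step adds 555 to the end: s(k+1) = s(k)·555.
So the next term is 9555555555·555.

9555555555555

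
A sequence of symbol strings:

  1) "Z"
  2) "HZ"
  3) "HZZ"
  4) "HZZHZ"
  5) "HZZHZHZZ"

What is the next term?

HZZHZHZZHZZHZ

From term 3 onward, concatenate the last term with the second-to-last: HZ·Z = HZZ, HZZ·HZ = HZZHZ, …
Continuing: HZZHZHZZ · HZZHZ gives term 6.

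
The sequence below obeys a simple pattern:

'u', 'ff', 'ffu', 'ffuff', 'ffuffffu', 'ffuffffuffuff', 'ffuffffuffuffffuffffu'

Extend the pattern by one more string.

Each term (from the third on) is the previous term followed by the one before it: term 3 = ff·u = ffu.
Continuing: ffuffffuffuffffuffffu · ffuffffuffuff gives term 8.

ffuffffuffuffffuffffuffuffffuffuff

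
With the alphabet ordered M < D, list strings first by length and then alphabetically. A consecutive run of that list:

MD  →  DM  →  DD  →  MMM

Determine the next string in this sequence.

Find the rightmost character of MMM below D, bump it to the next letter, and reset everything to its right to M.

MMD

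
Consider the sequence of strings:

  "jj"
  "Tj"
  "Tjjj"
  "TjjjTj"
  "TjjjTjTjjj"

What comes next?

TjjjTjTjjjTjjjTj

This is a Fibonacci-style word recurrence s(k) = s(k−1)·s(k−2): e.g. Tj·jj = Tjjj.
Continuing: TjjjTjTjjj · TjjjTj gives term 6.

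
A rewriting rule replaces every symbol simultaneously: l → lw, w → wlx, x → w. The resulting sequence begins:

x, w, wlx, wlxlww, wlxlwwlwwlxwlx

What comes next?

Rewriting the 14 symbols of wlxlwwlwwlxwlx one by one yields wlx lw w lw wlx wlx lw wlx wlx lw w wlx lw w; concatenated:

wlxlwwlwwlxwlxlwwlxwlxlwwwlxlww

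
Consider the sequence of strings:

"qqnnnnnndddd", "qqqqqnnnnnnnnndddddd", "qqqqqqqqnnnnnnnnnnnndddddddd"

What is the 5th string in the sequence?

qqqqqqqqqqqqqqnnnnnnnnnnnnnnnnnndddddddddddd

Reading off run lengths: q runs 2, 5, 8; n runs 6, 9, 12; d runs 4, 6, 8 — each is linear in n (n = 1, 2, …).
Setting n = 5 gives 14, 18, 12 characters in each block.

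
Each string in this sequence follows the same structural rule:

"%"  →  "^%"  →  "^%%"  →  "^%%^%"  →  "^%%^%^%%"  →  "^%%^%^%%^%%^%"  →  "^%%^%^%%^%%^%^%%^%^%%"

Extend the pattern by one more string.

^%%^%^%%^%%^%^%%^%^%%^%%^%^%%^%%^%

Each term (from the third on) is the previous term followed by the one before it: term 3 = ^%·% = ^%%.
The next term joins ^%%^%^%%^%%^%^%%^%^%% and ^%%^%^%%^%%^%.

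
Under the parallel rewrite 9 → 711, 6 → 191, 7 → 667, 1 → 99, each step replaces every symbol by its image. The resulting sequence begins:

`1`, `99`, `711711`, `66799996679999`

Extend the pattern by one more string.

φ(66799996679999) expands symbol-by-symbol to 191 191 667 711 711 711 711 191 191 667 711 711 711 711; joining the 14 pieces gives the next term.

191191667711711711711191191667711711711711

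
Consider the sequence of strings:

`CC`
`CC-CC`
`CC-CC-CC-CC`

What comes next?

CC-CC-CC-CC-CC-CC-CC-CC

Every step duplicates the string with '-' between the halves.
So the next term is two copies of CC-CC-CC-CC with '-' between the halves.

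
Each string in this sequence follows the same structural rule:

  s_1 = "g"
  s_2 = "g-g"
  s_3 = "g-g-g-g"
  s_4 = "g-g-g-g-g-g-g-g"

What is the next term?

s(k+1) = s(k)·-·s(k) — each term doubles the last with '-' between the halves.
One more doubling of g-g-g-g-g-g-g-g gives the answer.

g-g-g-g-g-g-g-g-g-g-g-g-g-g-g-g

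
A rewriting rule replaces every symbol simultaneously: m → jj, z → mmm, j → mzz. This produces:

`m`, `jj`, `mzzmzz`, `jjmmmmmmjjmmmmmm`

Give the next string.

mzzmzzjjjjjjjjjjjjmzzmzzjjjjjjjjjjjj

φ(jjmmmmmmjjmmmmmm) expands symbol-by-symbol to mzz mzz jj jj jj jj jj jj mzz mzz jj jj jj jj jj jj; joining the 16 pieces gives the next term.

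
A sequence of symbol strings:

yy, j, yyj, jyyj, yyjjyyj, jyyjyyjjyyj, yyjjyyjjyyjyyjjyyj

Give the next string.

jyyjyyjjyyjyyjjyyjjyyjyyjjyyj

Each term (from the third on) is the two preceding terms concatenated in order: term 3 = yy·j = yyj.
Continuing: jyyjyyjjyyj · yyjjyyjjyyjyyjjyyj gives term 8.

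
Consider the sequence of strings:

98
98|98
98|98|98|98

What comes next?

Every step duplicates the string with '|' between the halves.
So the next term is two copies of 98|98|98|98 with '|' between the halves.

98|98|98|98|98|98|98|98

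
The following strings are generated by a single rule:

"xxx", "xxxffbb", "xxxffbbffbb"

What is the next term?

The strings grow by a fixed suffix ffbb each time.
One more step from xxxffbbffbb gives the answer.

xxxffbbffbbffbb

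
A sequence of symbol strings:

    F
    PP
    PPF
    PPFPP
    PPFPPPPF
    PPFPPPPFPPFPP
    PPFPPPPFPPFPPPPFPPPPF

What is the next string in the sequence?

From term 3 onward, concatenate the last term with the second-to-last: PP·F = PPF, PPF·PP = PPFPP, …
Continuing: PPFPPPPFPPFPPPPFPPPPF · PPFPPPPFPPFPP gives term 8.

PPFPPPPFPPFPPPPFPPPPFPPFPPPPFPPFPP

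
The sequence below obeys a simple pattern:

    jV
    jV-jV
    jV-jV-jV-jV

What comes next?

Each string is two copies of the previous one joined by '-'.
Doubling jV-jV-jV-jV with '-' between the halves:

jV-jV-jV-jV-jV-jV-jV-jV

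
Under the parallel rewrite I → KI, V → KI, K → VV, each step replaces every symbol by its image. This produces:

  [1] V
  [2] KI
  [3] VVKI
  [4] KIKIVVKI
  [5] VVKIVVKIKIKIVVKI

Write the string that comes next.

Rewriting the 16 symbols of VVKIVVKIKIKIVVKI one by one yields KI KI VV KI KI KI VV KI VV KI VV KI KI KI VV KI; concatenated:

KIKIVVKIKIKIVVKIVVKIVVKIKIKIVVKI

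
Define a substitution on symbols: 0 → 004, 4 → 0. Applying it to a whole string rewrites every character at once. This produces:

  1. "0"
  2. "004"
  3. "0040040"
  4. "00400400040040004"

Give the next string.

Rewriting the 17 symbols of 00400400040040004 one by one yields 004 004 0 004 004 0 004 004 004 0 004 004 0 004 004 004 0; concatenated:

00400400040040004004004000400400040040040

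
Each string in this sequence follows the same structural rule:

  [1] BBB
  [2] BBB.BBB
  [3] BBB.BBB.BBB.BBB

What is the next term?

s(k+1) = s(k)·.·s(k) — each term doubles the last with '.' between the halves.
So the next term is two copies of BBB.BBB.BBB.BBB with '.' between the halves.

BBB.BBB.BBB.BBB.BBB.BBB.BBB.BBB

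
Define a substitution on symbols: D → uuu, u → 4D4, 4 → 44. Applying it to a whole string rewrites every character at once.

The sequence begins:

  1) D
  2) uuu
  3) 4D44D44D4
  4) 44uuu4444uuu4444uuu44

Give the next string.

Rewriting the 21 symbols of 44uuu4444uuu4444uuu44 one by one yields 44 44 4D4 4D4 4D4 44 44 44 44 4D4 4D4 4D4 44 44 44 44 4D4 4D4 4D4 44 44; concatenated:

44444D44D44D4444444444D44D44D4444444444D44D44D44444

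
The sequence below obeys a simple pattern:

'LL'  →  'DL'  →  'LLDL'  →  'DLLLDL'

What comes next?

Each term (from the third on) is the two preceding terms concatenated in order: term 3 = LL·DL = LLDL.
So term 5 is LLDL·DLLLDL.

LLDLDLLLDL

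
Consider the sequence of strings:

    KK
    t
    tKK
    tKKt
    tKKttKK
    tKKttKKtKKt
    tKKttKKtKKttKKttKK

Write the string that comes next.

This is a Fibonacci-style word recurrence s(k) = s(k−1)·s(k−2): e.g. t·KK = tKK.
So term 8 is tKKttKKtKKttKKttKK·tKKttKKtKKt.

tKKttKKtKKttKKttKKtKKttKKtKKt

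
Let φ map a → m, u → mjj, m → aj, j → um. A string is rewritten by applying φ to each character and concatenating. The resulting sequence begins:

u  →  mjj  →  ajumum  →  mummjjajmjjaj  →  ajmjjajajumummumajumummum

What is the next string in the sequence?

Replace each of the 25 characters of ajmjjajajumummumajumummum in place — m um aj um um m um m um mjj aj mjj aj aj mjj aj m um mjj aj mjj aj aj mjj aj — and concatenate.

mumajumummummummjjajmjjajajmjjajmummjjajmjjajajmjjaj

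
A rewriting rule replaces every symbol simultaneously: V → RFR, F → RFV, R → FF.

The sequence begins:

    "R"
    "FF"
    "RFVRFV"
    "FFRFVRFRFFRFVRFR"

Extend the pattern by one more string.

RFVRFVFFRFVRFRFFRFVFFRFVRFVFFRFVRFRFFRFVFF

Applying the rule to each of the 16 symbols of FFRFVRFRFFRFVRFR gives the pieces RFV RFV FF RFV RFR FF RFV FF RFV RFV FF RFV RFR FF RFV FF, which concatenate to the answer.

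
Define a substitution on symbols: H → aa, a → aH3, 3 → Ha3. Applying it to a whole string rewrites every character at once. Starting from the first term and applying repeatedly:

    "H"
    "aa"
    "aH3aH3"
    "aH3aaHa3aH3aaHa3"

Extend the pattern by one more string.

aH3aaHa3aH3aH3aaaH3Ha3aH3aaHa3aH3aH3aaaH3Ha3

Applying the rule to each of the 16 symbols of aH3aaHa3aH3aaHa3 gives the pieces aH3 aa Ha3 aH3 aH3 aa aH3 Ha3 aH3 aa Ha3 aH3 aH3 aa aH3 Ha3, which concatenate to the answer.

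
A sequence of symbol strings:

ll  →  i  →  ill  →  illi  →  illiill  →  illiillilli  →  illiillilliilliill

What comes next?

illiillilliilliillilliillilli

From term 3 onward, concatenate the last term with the second-to-last: i·ll = ill, ill·i = illi, …
So term 8 is illiillilliilliill·illiillilli.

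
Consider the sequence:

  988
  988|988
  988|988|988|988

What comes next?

Each string is two copies of the previous one joined by '|'.
One more doubling of 988|988|988|988 gives the answer.

988|988|988|988|988|988|988|988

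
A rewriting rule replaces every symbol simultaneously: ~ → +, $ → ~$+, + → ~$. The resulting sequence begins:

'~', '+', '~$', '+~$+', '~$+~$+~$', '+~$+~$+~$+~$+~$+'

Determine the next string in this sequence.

Replace each of the 16 characters of +~$+~$+~$+~$+~$+ in place — ~$ + ~$+ ~$ + ~$+ ~$ + ~$+ ~$ + ~$+ ~$ + ~$+ ~$ — and concatenate.

~$+~$+~$+~$+~$+~$+~$+~$+~$+~$+~$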